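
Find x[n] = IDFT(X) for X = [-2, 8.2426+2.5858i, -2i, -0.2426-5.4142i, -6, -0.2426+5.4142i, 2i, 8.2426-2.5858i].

x[n] = (1/8) Σ(k=0 to 7) X[k] · e^(2πikn/8)

Computing each x[n]:
x[0] = 1
x[1] = 3
x[2] = -3
x[3] = -1
x[4] = -3
x[5] = -1
x[6] = 1
x[7] = 1

x = [1, 3, -3, -1, -3, -1, 1, 1]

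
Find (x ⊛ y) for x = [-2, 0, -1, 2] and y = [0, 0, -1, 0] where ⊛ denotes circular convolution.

(x ⊛ y)[n] = Σ(m=0 to 3) x[m] · y[(n-m) mod 4]

Computing each output sample:
(x ⊛ y)[0] = 1
(x ⊛ y)[1] = -2
(x ⊛ y)[2] = 2
(x ⊛ y)[3] = 0

x ⊛ y = [1, -2, 2, 0]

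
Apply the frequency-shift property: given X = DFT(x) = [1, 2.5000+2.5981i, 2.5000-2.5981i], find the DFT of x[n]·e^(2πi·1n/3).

Modulation property: DFT(ω_3^(-1n)·x[n]) = X[(k-1) mod 3], so circularly shift X by 1 positions.

X[k-1] = [2.5000-2.5981i, 1, 2.5000+2.5981i]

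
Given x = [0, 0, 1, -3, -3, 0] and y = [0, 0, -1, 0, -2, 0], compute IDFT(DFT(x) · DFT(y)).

(x ⊛ y)[n] = Σ(m=0 to 5) x[m] · y[(n-m) mod 6]

Computing each output sample:
(x ⊛ y)[0] = 1
(x ⊛ y)[1] = 6
(x ⊛ y)[2] = 6
(x ⊛ y)[3] = 0
(x ⊛ y)[4] = -1
(x ⊛ y)[5] = 3

x ⊛ y = [1, 6, 6, 0, -1, 3]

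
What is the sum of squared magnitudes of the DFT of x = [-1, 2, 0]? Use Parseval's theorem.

Parseval: Σ|x[n]|² = (1/N)Σ|X[k]|², so Σ|X[k]|² = N·Σ|x[n]|² = 3·5.0000

Σ|X[k]|² = N·Σ|x[n]|² = 3·5.0000 = 15.0000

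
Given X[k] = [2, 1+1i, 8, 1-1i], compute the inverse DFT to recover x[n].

x[n] = (1/4) Σ(k=0 to 3) X[k] · e^(2πikn/4)

Computing each x[n]:
x[0] = 3
x[1] = -2
x[2] = 2
x[3] = -1

x = [3, -2, 2, -1]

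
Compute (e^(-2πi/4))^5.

Since ω_4^4 = 1, powers reduce modulo 4.
5 mod 4 = 1
So ω_4^5 = ω_4^1 = e^(-2πi·1/4)

ω_4^5 = ω_4^1 = -1i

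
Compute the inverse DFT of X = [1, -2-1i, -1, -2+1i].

x[n] = (1/4) Σ(k=0 to 3) X[k] · e^(2πikn/4)

Computing each x[n]:
x[0] = -1
x[1] = 1
x[2] = 1
x[3] = 0

x = [-1, 1, 1, 0]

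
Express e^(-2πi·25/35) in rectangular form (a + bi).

ω_35^25 = e^(-2πi·25/35)
= cos(-2π·25/35) + i·sin(-2π·25/35)
= cos(-50π/35) + i·sin(-50π/35)

ω_35^25 = cos(-50π/35) + i·sin(-50π/35) = -0.2225+0.9749i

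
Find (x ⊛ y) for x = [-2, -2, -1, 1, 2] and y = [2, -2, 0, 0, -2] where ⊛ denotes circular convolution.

(x ⊛ y)[n] = Σ(m=0 to 4) x[m] · y[(n-m) mod 5]

Computing each output sample:
(x ⊛ y)[0] = -4
(x ⊛ y)[1] = 2
(x ⊛ y)[2] = 0
(x ⊛ y)[3] = 0
(x ⊛ y)[4] = 6

x ⊛ y = [-4, 2, 0, 0, 6]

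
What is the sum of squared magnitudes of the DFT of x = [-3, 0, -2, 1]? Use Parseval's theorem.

Parseval: Σ|x[n]|² = (1/N)Σ|X[k]|², so Σ|X[k]|² = N·Σ|x[n]|² = 4·14.0000

Σ|X[k]|² = N·Σ|x[n]|² = 4·14.0000 = 56.0000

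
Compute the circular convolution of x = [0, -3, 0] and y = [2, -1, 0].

(x ⊛ y)[n] = Σ(m=0 to 2) x[m] · y[(n-m) mod 3]

Computing each output sample:
(x ⊛ y)[0] = 0
(x ⊛ y)[1] = -6
(x ⊛ y)[2] = 3

x ⊛ y = [0, -6, 3]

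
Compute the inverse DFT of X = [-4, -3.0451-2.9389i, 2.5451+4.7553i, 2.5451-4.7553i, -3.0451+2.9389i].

x[n] = (1/5) Σ(k=0 to 4) X[k] · e^(2πikn/5)

Computing each x[n]:
x[0] = -1
x[1] = -2
x[2] = 3
x[3] = -2
x[4] = -2

x = [-1, -2, 3, -2, -2]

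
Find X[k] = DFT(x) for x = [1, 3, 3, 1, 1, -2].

X[k] = Σ(n=0 to 5) x[n] · ω_6^(nk)
where ω_6 = e^(-2πi/6)

Computing each X[k]:
X[0] = 7
X[1] = -1.5000-6.0622i
X[2] = -0.5000-2.5981i
X[3] = 3
X[4] = -0.5000+2.5981i
X[5] = -1.5000+6.0622i

X = [7, -1.5000-6.0622i, -0.5000-2.5981i, 3, -0.5000+2.5981i, -1.5000+6.0622i]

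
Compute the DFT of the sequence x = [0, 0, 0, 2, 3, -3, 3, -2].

X[k] = Σ(n=0 to 7) x[n] · ω_8^(nk)
where ω_8 = e^(-2πi/8)

Computing each X[k]:
X[0] = 3
X[1] = -3.7071-1.9497i
X[2] = 3i
X[3] = -2.2929-7.9497i
X[4] = 9
X[5] = -2.2929+7.9497i
X[6] = -3i
X[7] = -3.7071+1.9497i

X = [3, -3.7071-1.9497i, 3i, -2.2929-7.9497i, 9, -2.2929+7.9497i, -3i, -3.7071+1.9497i]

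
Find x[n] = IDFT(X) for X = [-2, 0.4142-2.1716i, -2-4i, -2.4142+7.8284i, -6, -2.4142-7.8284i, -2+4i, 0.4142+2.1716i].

x[n] = (1/8) Σ(k=0 to 7) X[k] · e^(2πikn/8)

Computing each x[n]:
x[0] = -2
x[1] = 1
x[2] = 2
x[3] = -2
x[4] = -1
x[5] = 2
x[6] = -3
x[7] = 1

x = [-2, 1, 2, -2, -1, 2, -3, 1]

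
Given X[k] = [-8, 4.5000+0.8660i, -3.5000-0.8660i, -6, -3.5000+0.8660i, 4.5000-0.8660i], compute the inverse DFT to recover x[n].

x[n] = (1/6) Σ(k=0 to 5) X[k] · e^(2πikn/6)

Computing each x[n]:
x[0] = -2
x[1] = 1
x[2] = -3
x[3] = -3
x[4] = -2
x[5] = 1

x = [-2, 1, -3, -3, -2, 1]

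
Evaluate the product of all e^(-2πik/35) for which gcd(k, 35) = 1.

The primitive 35th roots of unity are ω_35^k for k coprime to 35: k ∈ {1, 2, 3, 4, 6, 8, 9, 11, 12, 13, 16, 17, 18, 19, 22, 23, 24, 26, 27, 29, 31, 32, 33, 34}
Their product equals the constant term of the cyclotomic polynomial Φ_35(x) up to sign.
For n ≥ 3, the product of all primitive nth roots of unity is 1. (For n=1 it is 1; for n=2 it is -1.)

1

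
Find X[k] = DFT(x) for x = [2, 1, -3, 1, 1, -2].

X[k] = Σ(n=0 to 5) x[n] · ω_6^(nk)
where ω_6 = e^(-2πi/6)

Computing each X[k]:
X[0] = 0
X[1] = 1.5000+0.8660i
X[2] = 4.5000-6.0622i
X[3] = 0
X[4] = 4.5000+6.0622i
X[5] = 1.5000-0.8660i

X = [0, 1.5000+0.8660i, 4.5000-6.0622i, 0, 4.5000+6.0622i, 1.5000-0.8660i]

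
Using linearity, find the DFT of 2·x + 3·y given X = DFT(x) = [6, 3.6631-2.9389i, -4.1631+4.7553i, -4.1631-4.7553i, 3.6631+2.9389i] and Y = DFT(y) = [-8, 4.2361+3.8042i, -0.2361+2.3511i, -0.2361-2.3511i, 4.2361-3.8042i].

By linearity: DFT(2x + 3y) = 2·DFT(x) + 3·DFT(y)
= 2·[6, 3.6631-2.9389i, -4.1631+4.7553i, -4.1631-4.7553i, 3.6631+2.9389i] + 3·[-8, 4.2361+3.8042i, -0.2361+2.3511i, -0.2361-2.3511i, 4.2361-3.8042i]

Computing element-wise:
Z[0] = 2·(6) + 3·(-8) = -12
Z[1] = 2·(3.6631-2.9389i) + 3·(4.2361+3.8042i) = 20.0345+5.5348i
Z[2] = 2·(-4.1631+4.7553i) + 3·(-0.2361+2.3511i) = -9.0345+16.5639i
Z[3] = 2·(-4.1631-4.7553i) + 3·(-0.2361-2.3511i) = -9.0345-16.5639i
Z[4] = 2·(3.6631+2.9389i) + 3·(4.2361-3.8042i) = 20.0345-5.5348i

DFT(2x + 3y) = 2·X + 3·Y = [-12, 20.0345+5.5348i, -9.0345+16.5639i, -9.0345-16.5639i, 20.0345-5.5348i]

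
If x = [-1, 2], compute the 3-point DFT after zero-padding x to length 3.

Original 2-point DFT: [1, -3]
Zero-padded 3-point DFT provides frequency interpolation.

DFT_3([x, 0, ...]) = [1, -2.0000-1.7321i, -2.0000+1.7321i]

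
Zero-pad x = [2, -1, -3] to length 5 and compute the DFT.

Original 3-point DFT: [-2, 4.0000-1.7321i, 4.0000+1.7321i]
Zero-padded 5-point DFT provides frequency interpolation.

DFT_5([x, 0, ...]) = [-2, 4.1180+2.7144i, 1.8820-2.2654i, 1.8820+2.2654i, 4.1180-2.7144i]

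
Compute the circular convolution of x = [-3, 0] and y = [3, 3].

(x ⊛ y)[n] = Σ(m=0 to 1) x[m] · y[(n-m) mod 2]

Computing each output sample:
(x ⊛ y)[0] = -9
(x ⊛ y)[1] = -9

x ⊛ y = [-9, -9]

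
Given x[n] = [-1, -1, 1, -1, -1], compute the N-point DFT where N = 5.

X[k] = Σ(n=0 to 4) x[n] · ω_5^(nk)
where ω_5 = e^(-2πi/5)

Computing each X[k]:
X[0] = -3
X[1] = -1.6180-1.1756i
X[2] = 0.6180+1.9021i
X[3] = 0.6180-1.9021i
X[4] = -1.6180+1.1756i

X = [-3, -1.6180-1.1756i, 0.6180+1.9021i, 0.6180-1.9021i, -1.6180+1.1756i]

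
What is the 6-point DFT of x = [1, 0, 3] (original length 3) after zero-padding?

Original 3-point DFT: [4, -0.5000+2.5981i, -0.5000-2.5981i]
Zero-padded 6-point DFT provides frequency interpolation.

DFT_6([x, 0, ...]) = [4, -0.5000-2.5981i, -0.5000+2.5981i, 4, -0.5000-2.5981i, -0.5000+2.5981i]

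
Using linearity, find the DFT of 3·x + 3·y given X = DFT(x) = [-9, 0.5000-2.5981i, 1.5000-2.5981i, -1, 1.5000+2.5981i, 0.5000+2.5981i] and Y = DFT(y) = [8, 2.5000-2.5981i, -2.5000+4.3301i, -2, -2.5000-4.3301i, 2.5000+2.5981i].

By linearity: DFT(3x + 3y) = 3·DFT(x) + 3·DFT(y)
= 3·[-9, 0.5000-2.5981i, 1.5000-2.5981i, -1, 1.5000+2.5981i, 0.5000+2.5981i] + 3·[8, 2.5000-2.5981i, -2.5000+4.3301i, -2, -2.5000-4.3301i, 2.5000+2.5981i]

Computing element-wise:
Z[0] = 3·(-9) + 3·(8) = -3
Z[1] = 3·(0.5000-2.5981i) + 3·(2.5000-2.5981i) = 9.0000-15.5886i
Z[2] = 3·(1.5000-2.5981i) + 3·(-2.5000+4.3301i) = -3.0000+5.1960i
Z[3] = 3·(-1) + 3·(-2) = -9
Z[4] = 3·(1.5000+2.5981i) + 3·(-2.5000-4.3301i) = -3.0000-5.1960i
Z[5] = 3·(0.5000+2.5981i) + 3·(2.5000+2.5981i) = 9.0000+15.5886i

DFT(3x + 3y) = 3·X + 3·Y = [-3, 9.0000-15.5886i, -3.0000+5.1960i, -9, -3.0000-5.1960i, 9.0000+15.5886i]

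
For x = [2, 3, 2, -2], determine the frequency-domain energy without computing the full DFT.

Parseval: Σ|x[n]|² = (1/N)Σ|X[k]|², so Σ|X[k]|² = N·Σ|x[n]|² = 4·21.0000

Σ|X[k]|² = N·Σ|x[n]|² = 4·21.0000 = 84.0000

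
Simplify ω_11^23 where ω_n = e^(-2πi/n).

Since ω_11^11 = 1, powers reduce modulo 11.
23 mod 11 = 1
So ω_11^23 = ω_11^1 = e^(-2πi·1/11)

ω_11^23 = ω_11^1 = 0.8413-0.5406i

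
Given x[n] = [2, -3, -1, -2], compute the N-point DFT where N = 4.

X[k] = Σ(n=0 to 3) x[n] · ω_4^(nk)
where ω_4 = e^(-2πi/4)

Computing each X[k]:
X[0] = -4
X[1] = 3+1i
X[2] = 6
X[3] = 3-1i

X = [-4, 3+1i, 6, 3-1i]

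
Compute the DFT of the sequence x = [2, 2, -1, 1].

X[k] = Σ(n=0 to 3) x[n] · ω_4^(nk)
where ω_4 = e^(-2πi/4)

Computing each X[k]:
X[0] = 4
X[1] = 3-1i
X[2] = -2
X[3] = 3+1i

X = [4, 3-1i, -2, 3+1i]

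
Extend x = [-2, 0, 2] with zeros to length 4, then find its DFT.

Original 3-point DFT: [0, -3.0000+1.7321i, -3.0000-1.7321i]
Zero-padded 4-point DFT provides frequency interpolation.

DFT_4([x, 0, ...]) = [0, -4, 0, -4]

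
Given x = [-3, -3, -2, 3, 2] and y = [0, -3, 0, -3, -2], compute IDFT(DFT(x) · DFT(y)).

(x ⊛ y)[n] = Σ(m=0 to 4) x[m] · y[(n-m) mod 5]

Computing each output sample:
(x ⊛ y)[0] = 6
(x ⊛ y)[1] = 4
(x ⊛ y)[2] = -3
(x ⊛ y)[3] = 11
(x ⊛ y)[4] = 6

x ⊛ y = [6, 4, -3, 11, 6]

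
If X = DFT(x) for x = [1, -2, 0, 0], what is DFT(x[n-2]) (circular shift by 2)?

Time shift by 2: X_shifted[k] = ω_4^(2k) · X[k]
Shifted x = [0, 0, 1, -2]

DFT(x[n-2]) = [-1, -1-2i, 3, -1+2i]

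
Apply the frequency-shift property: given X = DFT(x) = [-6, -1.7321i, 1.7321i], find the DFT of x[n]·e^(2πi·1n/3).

Modulation property: DFT(ω_3^(-1n)·x[n]) = X[(k-1) mod 3], so circularly shift X by 1 positions.

X[k-1] = [1.7321i, -6, -1.7321i]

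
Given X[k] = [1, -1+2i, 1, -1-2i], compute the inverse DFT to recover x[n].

x[n] = (1/4) Σ(k=0 to 3) X[k] · e^(2πikn/4)

Computing each x[n]:
x[0] = 0
x[1] = -1
x[2] = 1
x[3] = 1

x = [0, -1, 1, 1]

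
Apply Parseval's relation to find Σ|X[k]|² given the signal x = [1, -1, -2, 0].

Parseval: Σ|x[n]|² = (1/N)Σ|X[k]|², so Σ|X[k]|² = N·Σ|x[n]|² = 4·6.0000

Σ|X[k]|² = N·Σ|x[n]|² = 4·6.0000 = 24.0000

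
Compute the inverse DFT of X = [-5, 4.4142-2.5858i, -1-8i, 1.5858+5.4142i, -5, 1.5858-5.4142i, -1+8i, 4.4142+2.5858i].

x[n] = (1/8) Σ(k=0 to 7) X[k] · e^(2πikn/8)

Computing each x[n]:
x[0] = 0
x[1] = 2
x[2] = 1
x[3] = -3
x[4] = -3
x[5] = 2
x[6] = -3
x[7] = -1

x = [0, 2, 1, -3, -3, 2, -3, -1]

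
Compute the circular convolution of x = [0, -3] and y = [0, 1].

(x ⊛ y)[n] = Σ(m=0 to 1) x[m] · y[(n-m) mod 2]

Computing each output sample:
(x ⊛ y)[0] = -3
(x ⊛ y)[1] = 0

x ⊛ y = [-3, 0]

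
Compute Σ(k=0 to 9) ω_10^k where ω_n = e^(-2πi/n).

Sum of all nth roots of unity equals 0 for n > 1 (geometric series with r ≠ 1).

0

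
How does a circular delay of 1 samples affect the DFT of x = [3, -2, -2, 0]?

Time shift by 1: X_shifted[k] = ω_4^(1k) · X[k]
Shifted x = [0, 3, -2, -2]

DFT(x[n-1]) = [-1, 2-5i, -3, 2+5i]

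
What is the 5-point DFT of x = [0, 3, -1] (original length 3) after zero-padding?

Original 3-point DFT: [2, -1.0000-3.4641i, -1.0000+3.4641i]
Zero-padded 5-point DFT provides frequency interpolation.

DFT_5([x, 0, ...]) = [2, 1.7361-2.2654i, -2.7361-2.7144i, -2.7361+2.7144i, 1.7361+2.2654i]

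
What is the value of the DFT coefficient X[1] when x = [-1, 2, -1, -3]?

X[1] = Σ(n=0 to 3) x[n] · ω_4^(1n) where ω_4 = e^(-2πi/4)
= (-1)·ω_4^0 + (2)·ω_4^1 + (-1)·ω_4^2 + (-3)·ω_4^3

X[1] = -5i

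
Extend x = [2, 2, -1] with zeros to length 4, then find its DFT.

Original 3-point DFT: [3, 1.5000-2.5981i, 1.5000+2.5981i]
Zero-padded 4-point DFT provides frequency interpolation.

DFT_4([x, 0, ...]) = [3, 3-2i, -1, 3+2i]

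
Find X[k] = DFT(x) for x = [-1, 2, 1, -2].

X[k] = Σ(n=0 to 3) x[n] · ω_4^(nk)
where ω_4 = e^(-2πi/4)

Computing each X[k]:
X[0] = 0
X[1] = -2-4i
X[2] = 0
X[3] = -2+4i

X = [0, -2-4i, 0, -2+4i]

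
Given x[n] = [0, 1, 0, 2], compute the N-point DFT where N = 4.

X[k] = Σ(n=0 to 3) x[n] · ω_4^(nk)
where ω_4 = e^(-2πi/4)

Computing each X[k]:
X[0] = 3
X[1] = 1i
X[2] = -3
X[3] = -1i

X = [3, 1i, -3, -1i]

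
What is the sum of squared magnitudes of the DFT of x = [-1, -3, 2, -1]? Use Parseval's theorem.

Parseval: Σ|x[n]|² = (1/N)Σ|X[k]|², so Σ|X[k]|² = N·Σ|x[n]|² = 4·15.0000

Σ|X[k]|² = N·Σ|x[n]|² = 4·15.0000 = 60.0000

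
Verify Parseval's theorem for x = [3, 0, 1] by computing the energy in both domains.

Time domain:
Σ|x[n]|² = |3|² + |0|² + |1|² = 10.0000

Frequency domain:
(1/3)Σ|X[k]|² = (1/3)(|4|² + |2.5000+0.8660i|² + |2.5000-0.8660i|²) = (1/3)·30.0000 = 10.0000

Both sides agree, confirming Parseval's theorem.

Σ|x[n]|² = (1/N)Σ|X[k]|² = 10.0000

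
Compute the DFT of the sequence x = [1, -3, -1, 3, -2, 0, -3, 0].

X[k] = Σ(n=0 to 7) x[n] · ω_8^(nk)
where ω_8 = e^(-2πi/8)

Computing each X[k]:
X[0] = -5
X[1] = -1.2426-2.0000i
X[2] = 3+6i
X[3] = 7.2426+2.0000i
X[4] = -5
X[5] = 7.2426-2.0000i
X[6] = 3-6i
X[7] = -1.2426+2.0000i

X = [-5, -1.2426-2.0000i, 3+6i, 7.2426+2.0000i, -5, 7.2426-2.0000i, 3-6i, -1.2426+2.0000i]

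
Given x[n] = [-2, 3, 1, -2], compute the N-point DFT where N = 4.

X[k] = Σ(n=0 to 3) x[n] · ω_4^(nk)
where ω_4 = e^(-2πi/4)

Computing each X[k]:
X[0] = 0
X[1] = -3-5i
X[2] = -2
X[3] = -3+5i

X = [0, -3-5i, -2, -3+5i]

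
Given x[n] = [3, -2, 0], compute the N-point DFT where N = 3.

X[k] = Σ(n=0 to 2) x[n] · ω_3^(nk)
where ω_3 = e^(-2πi/3)

Computing each X[k]:
X[0] = 1
X[1] = 4.0000+1.7321i
X[2] = 4.0000-1.7321i

X = [1, 4.0000+1.7321i, 4.0000-1.7321i]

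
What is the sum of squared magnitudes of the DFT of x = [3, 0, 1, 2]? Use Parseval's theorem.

Parseval: Σ|x[n]|² = (1/N)Σ|X[k]|², so Σ|X[k]|² = N·Σ|x[n]|² = 4·14.0000

Σ|X[k]|² = N·Σ|x[n]|² = 4·14.0000 = 56.0000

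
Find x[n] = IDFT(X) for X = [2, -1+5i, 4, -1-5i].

x[n] = (1/4) Σ(k=0 to 3) X[k] · e^(2πikn/4)

Computing each x[n]:
x[0] = 1
x[1] = -3
x[2] = 2
x[3] = 2

x = [1, -3, 2, 2]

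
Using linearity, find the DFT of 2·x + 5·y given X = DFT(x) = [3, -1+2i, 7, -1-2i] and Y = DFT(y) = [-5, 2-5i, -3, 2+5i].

By linearity: DFT(2x + 5y) = 2·DFT(x) + 5·DFT(y)
= 2·[3, -1+2i, 7, -1-2i] + 5·[-5, 2-5i, -3, 2+5i]

Computing element-wise:
Z[0] = 2·(3) + 5·(-5) = -19
Z[1] = 2·(-1+2i) + 5·(2-5i) = 8-21i
Z[2] = 2·(7) + 5·(-3) = -1
Z[3] = 2·(-1-2i) + 5·(2+5i) = 8+21i

DFT(2x + 5y) = 2·X + 5·Y = [-19, 8-21i, -1, 8+21i]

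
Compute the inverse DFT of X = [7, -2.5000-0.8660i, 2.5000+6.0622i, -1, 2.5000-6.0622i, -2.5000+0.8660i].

x[n] = (1/6) Σ(k=0 to 5) X[k] · e^(2πikn/6)

Computing each x[n]:
x[0] = 1
x[1] = -1
x[2] = 3
x[3] = 3
x[4] = -1
x[5] = 2

x = [1, -1, 3, 3, -1, 2]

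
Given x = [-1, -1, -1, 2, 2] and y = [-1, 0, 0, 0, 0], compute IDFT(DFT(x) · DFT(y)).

(x ⊛ y)[n] = Σ(m=0 to 4) x[m] · y[(n-m) mod 5]

Computing each output sample:
(x ⊛ y)[0] = 1
(x ⊛ y)[1] = 1
(x ⊛ y)[2] = 1
(x ⊛ y)[3] = -2
(x ⊛ y)[4] = -2

x ⊛ y = [1, 1, 1, -2, -2]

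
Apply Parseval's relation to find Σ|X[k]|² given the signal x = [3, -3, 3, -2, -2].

Parseval: Σ|x[n]|² = (1/N)Σ|X[k]|², so Σ|X[k]|² = N·Σ|x[n]|² = 5·35.0000

Σ|X[k]|² = N·Σ|x[n]|² = 5·35.0000 = 175.0000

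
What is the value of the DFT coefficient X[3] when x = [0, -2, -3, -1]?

X[3] = Σ(n=0 to 3) x[n] · ω_4^(3n) where ω_4 = e^(-2πi/4)
= (0)·ω_4^0 + (-2)·ω_4^3 + (-3)·ω_4^6 + (-1)·ω_4^9

X[3] = 3-1i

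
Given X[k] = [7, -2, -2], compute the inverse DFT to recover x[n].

x[n] = (1/3) Σ(k=0 to 2) X[k] · e^(2πikn/3)

Computing each x[n]:
x[0] = 1
x[1] = 3
x[2] = 3

x = [1, 3, 3]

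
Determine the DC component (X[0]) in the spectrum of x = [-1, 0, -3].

X[0] = Σ(n=0 to 2) x[n] · ω_3^0 = Σ x[n]
= (-1) + (0) + (-3)

X[0] = -4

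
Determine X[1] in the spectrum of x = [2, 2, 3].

X[1] = Σ(n=0 to 2) x[n] · ω_3^(1n) where ω_3 = e^(-2πi/3)
= (2)·ω_3^0 + (2)·ω_3^1 + (3)·ω_3^2

X[1] = -0.5000+0.8660i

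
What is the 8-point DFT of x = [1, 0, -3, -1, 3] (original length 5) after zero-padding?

Original 5-point DFT: [0, 5.1631+4.0287i, -2.6631-0.1388i, -2.6631+0.1388i, 5.1631-4.0287i]
Zero-padded 8-point DFT provides frequency interpolation.

DFT_8([x, 0, ...]) = [0, -1.2929+3.7071i, 7-1i, -2.7071-2.2929i, 2, -2.7071+2.2929i, 7+1i, -1.2929-3.7071i]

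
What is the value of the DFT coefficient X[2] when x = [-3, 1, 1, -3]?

X[2] = Σ(n=0 to 3) x[n] · ω_4^(2n) where ω_4 = e^(-2πi/4)
= (-3)·ω_4^0 + (1)·ω_4^2 + (1)·ω_4^4 + (-3)·ω_4^6

X[2] = 0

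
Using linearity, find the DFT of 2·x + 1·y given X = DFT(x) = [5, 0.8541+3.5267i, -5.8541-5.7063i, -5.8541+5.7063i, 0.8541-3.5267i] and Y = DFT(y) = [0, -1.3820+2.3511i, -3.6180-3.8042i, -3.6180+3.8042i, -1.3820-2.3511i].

By linearity: DFT(2x + 1y) = 2·DFT(x) + 1·DFT(y)
= 2·[5, 0.8541+3.5267i, -5.8541-5.7063i, -5.8541+5.7063i, 0.8541-3.5267i] + 1·[0, -1.3820+2.3511i, -3.6180-3.8042i, -3.6180+3.8042i, -1.3820-2.3511i]

Computing element-wise:
Z[0] = 2·(5) + 1·(0) = 10
Z[1] = 2·(0.8541+3.5267i) + 1·(-1.3820+2.3511i) = 0.3262+9.4045i
Z[2] = 2·(-5.8541-5.7063i) + 1·(-3.6180-3.8042i) = -15.3262-15.2168i
Z[3] = 2·(-5.8541+5.7063i) + 1·(-3.6180+3.8042i) = -15.3262+15.2168i
Z[4] = 2·(0.8541-3.5267i) + 1·(-1.3820-2.3511i) = 0.3262-9.4045i

DFT(2x + 1y) = 2·X + 1·Y = [10, 0.3262+9.4045i, -15.3262-15.2168i, -15.3262+15.2168i, 0.3262-9.4045i]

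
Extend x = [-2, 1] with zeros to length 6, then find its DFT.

Original 2-point DFT: [-1, -3]
Zero-padded 6-point DFT provides frequency interpolation.

DFT_6([x, 0, ...]) = [-1, -1.5000-0.8660i, -2.5000-0.8660i, -3, -2.5000+0.8660i, -1.5000+0.8660i]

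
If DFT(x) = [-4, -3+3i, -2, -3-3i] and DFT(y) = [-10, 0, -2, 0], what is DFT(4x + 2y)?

By linearity: DFT(4x + 2y) = 4·DFT(x) + 2·DFT(y)
= 4·[-4, -3+3i, -2, -3-3i] + 2·[-10, 0, -2, 0]

Computing element-wise:
Z[0] = 4·(-4) + 2·(-10) = -36
Z[1] = 4·(-3+3i) + 2·(0) = -12+12i
Z[2] = 4·(-2) + 2·(-2) = -12
Z[3] = 4·(-3-3i) + 2·(0) = -12-12i

DFT(4x + 2y) = 4·X + 2·Y = [-36, -12+12i, -12, -12-12i]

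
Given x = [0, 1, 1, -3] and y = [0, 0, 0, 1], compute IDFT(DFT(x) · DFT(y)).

(x ⊛ y)[n] = Σ(m=0 to 3) x[m] · y[(n-m) mod 4]

Computing each output sample:
(x ⊛ y)[0] = 1
(x ⊛ y)[1] = 1
(x ⊛ y)[2] = -3
(x ⊛ y)[3] = 0

x ⊛ y = [1, 1, -3, 0]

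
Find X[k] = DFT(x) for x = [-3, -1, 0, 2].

X[k] = Σ(n=0 to 3) x[n] · ω_4^(nk)
where ω_4 = e^(-2πi/4)

Computing each X[k]:
X[0] = -2
X[1] = -3+3i
X[2] = -4
X[3] = -3-3i

X = [-2, -3+3i, -4, -3-3i]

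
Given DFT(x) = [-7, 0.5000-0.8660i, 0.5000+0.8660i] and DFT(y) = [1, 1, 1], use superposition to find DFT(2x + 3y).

By linearity: DFT(2x + 3y) = 2·DFT(x) + 3·DFT(y)
= 2·[-7, 0.5000-0.8660i, 0.5000+0.8660i] + 3·[1, 1, 1]

Computing element-wise:
Z[0] = 2·(-7) + 3·(1) = -11
Z[1] = 2·(0.5000-0.8660i) + 3·(1) = 4.0000-1.7320i
Z[2] = 2·(0.5000+0.8660i) + 3·(1) = 4.0000+1.7320i

DFT(2x + 3y) = 2·X + 3·Y = [-11, 4.0000-1.7320i, 4.0000+1.7320i]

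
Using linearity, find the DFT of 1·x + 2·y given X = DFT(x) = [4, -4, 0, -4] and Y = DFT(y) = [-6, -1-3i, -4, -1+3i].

By linearity: DFT(1x + 2y) = 1·DFT(x) + 2·DFT(y)
= 1·[4, -4, 0, -4] + 2·[-6, -1-3i, -4, -1+3i]

Computing element-wise:
Z[0] = 1·(4) + 2·(-6) = -8
Z[1] = 1·(-4) + 2·(-1-3i) = -6-6i
Z[2] = 1·(0) + 2·(-4) = -8
Z[3] = 1·(-4) + 2·(-1+3i) = -6+6i

DFT(1x + 2y) = 1·X + 2·Y = [-8, -6-6i, -8, -6+6i]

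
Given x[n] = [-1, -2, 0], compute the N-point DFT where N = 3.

X[k] = Σ(n=0 to 2) x[n] · ω_3^(nk)
where ω_3 = e^(-2πi/3)

Computing each X[k]:
X[0] = -3
X[1] = 1.7321i
X[2] = -1.7321i

X = [-3, 1.7321i, -1.7321i]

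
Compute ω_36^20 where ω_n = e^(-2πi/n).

ω_36^20 = e^(-2πi·20/36)
= cos(-2π·20/36) + i·sin(-2π·20/36)
= cos(-40π/36) + i·sin(-40π/36)

ω_36^20 = cos(-40π/36) + i·sin(-40π/36) = -0.9397+0.3420i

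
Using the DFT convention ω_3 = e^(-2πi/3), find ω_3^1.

ω_3^1 = e^(-2πi·1/3)
= cos(-2π·1/3) + i·sin(-2π·1/3)
= cos(-2π/3) + i·sin(-2π/3)

ω_3^1 = cos(-2π/3) + i·sin(-2π/3) = -0.5000-0.8660i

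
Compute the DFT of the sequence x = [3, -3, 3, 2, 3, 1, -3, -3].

X[k] = Σ(n=0 to 7) x[n] · ω_8^(nk)
where ω_8 = e^(-2πi/8)

Computing each X[k]:
X[0] = 3
X[1] = -6.3640-6.7071i
X[2] = 6+1i
X[3] = 6.3640+5.2929i
X[4] = 9
X[5] = 6.3640-5.2929i
X[6] = 6-1i
X[7] = -6.3640+6.7071i

X = [3, -6.3640-6.7071i, 6+1i, 6.3640+5.2929i, 9, 6.3640-5.2929i, 6-1i, -6.3640+6.7071i]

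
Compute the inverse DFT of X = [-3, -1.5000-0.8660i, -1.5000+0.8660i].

x[n] = (1/3) Σ(k=0 to 2) X[k] · e^(2πikn/3)

Computing each x[n]:
x[0] = -2
x[1] = 0
x[2] = -1

x = [-2, 0, -1]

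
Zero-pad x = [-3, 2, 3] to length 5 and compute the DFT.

Original 3-point DFT: [2, -5.5000+0.8660i, -5.5000-0.8660i]
Zero-padded 5-point DFT provides frequency interpolation.

DFT_5([x, 0, ...]) = [2, -4.8090-3.6655i, -3.6910+1.6776i, -3.6910-1.6776i, -4.8090+3.6655i]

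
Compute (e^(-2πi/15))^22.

Since ω_15^15 = 1, powers reduce modulo 15.
22 mod 15 = 7
So ω_15^22 = ω_15^7 = e^(-2πi·7/15)

ω_15^22 = ω_15^7 = -0.9781-0.2079i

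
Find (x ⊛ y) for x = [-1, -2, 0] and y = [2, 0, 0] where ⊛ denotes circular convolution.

(x ⊛ y)[n] = Σ(m=0 to 2) x[m] · y[(n-m) mod 3]

Computing each output sample:
(x ⊛ y)[0] = -2
(x ⊛ y)[1] = -4
(x ⊛ y)[2] = 0

x ⊛ y = [-2, -4, 0]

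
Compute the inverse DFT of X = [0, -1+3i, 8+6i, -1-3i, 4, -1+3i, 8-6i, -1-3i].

x[n] = (1/8) Σ(k=0 to 7) X[k] · e^(2πikn/8)

Computing each x[n]:
x[0] = 2
x[1] = -2
x[2] = -3
x[3] = 1
x[4] = 3
x[5] = -2
x[6] = 0
x[7] = 1

x = [2, -2, -3, 1, 3, -2, 0, 1]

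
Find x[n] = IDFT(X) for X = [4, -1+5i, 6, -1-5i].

x[n] = (1/4) Σ(k=0 to 3) X[k] · e^(2πikn/4)

Computing each x[n]:
x[0] = 2
x[1] = -3
x[2] = 3
x[3] = 2

x = [2, -3, 3, 2]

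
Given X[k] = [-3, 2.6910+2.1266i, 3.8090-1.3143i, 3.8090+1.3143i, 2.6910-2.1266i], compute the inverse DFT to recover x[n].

x[n] = (1/5) Σ(k=0 to 4) X[k] · e^(2πikn/5)

Computing each x[n]:
x[0] = 2
x[1] = -2
x[2] = -2
x[3] = 0
x[4] = -1

x = [2, -2, -2, 0, -1]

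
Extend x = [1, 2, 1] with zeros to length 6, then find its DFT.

Original 3-point DFT: [4, -0.5000-0.8660i, -0.5000+0.8660i]
Zero-padded 6-point DFT provides frequency interpolation.

DFT_6([x, 0, ...]) = [4, 1.5000-2.5981i, -0.5000-0.8660i, 0, -0.5000+0.8660i, 1.5000+2.5981i]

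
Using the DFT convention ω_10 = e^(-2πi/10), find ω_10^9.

ω_10^9 = e^(-2πi·9/10)
= cos(-2π·9/10) + i·sin(-2π·9/10)
= cos(-18π/10) + i·sin(-18π/10)

ω_10^9 = cos(-18π/10) + i·sin(-18π/10) = 0.8090+0.5878i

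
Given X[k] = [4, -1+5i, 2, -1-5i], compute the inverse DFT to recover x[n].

x[n] = (1/4) Σ(k=0 to 3) X[k] · e^(2πikn/4)

Computing each x[n]:
x[0] = 1
x[1] = -2
x[2] = 2
x[3] = 3

x = [1, -2, 2, 3]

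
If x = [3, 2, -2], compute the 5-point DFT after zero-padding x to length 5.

Original 3-point DFT: [3, 3.0000-3.4641i, 3.0000+3.4641i]
Zero-padded 5-point DFT provides frequency interpolation.

DFT_5([x, 0, ...]) = [3, 5.2361-0.7265i, 0.7639-3.0777i, 0.7639+3.0777i, 5.2361+0.7265i]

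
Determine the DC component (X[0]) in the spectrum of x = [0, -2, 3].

X[0] = Σ(n=0 to 2) x[n] · ω_3^0 = Σ x[n]
= (0) + (-2) + (3)

X[0] = 1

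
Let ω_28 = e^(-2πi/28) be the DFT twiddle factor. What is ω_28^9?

ω_28^9 = e^(-2πi·9/28)
= cos(-2π·9/28) + i·sin(-2π·9/28)
= cos(-18π/28) + i·sin(-18π/28)

ω_28^9 = cos(-18π/28) + i·sin(-18π/28) = -0.4339-0.9010i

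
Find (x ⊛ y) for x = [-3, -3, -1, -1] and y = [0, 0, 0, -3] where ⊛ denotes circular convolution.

(x ⊛ y)[n] = Σ(m=0 to 3) x[m] · y[(n-m) mod 4]

Computing each output sample:
(x ⊛ y)[0] = 9
(x ⊛ y)[1] = 3
(x ⊛ y)[2] = 3
(x ⊛ y)[3] = 9

x ⊛ y = [9, 3, 3, 9]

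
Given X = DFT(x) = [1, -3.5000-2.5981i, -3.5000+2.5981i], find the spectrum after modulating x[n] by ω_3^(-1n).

Modulation property: DFT(ω_3^(-1n)·x[n]) = X[(k-1) mod 3], so circularly shift X by 1 positions.

X[k-1] = [-3.5000+2.5981i, 1, -3.5000-2.5981i]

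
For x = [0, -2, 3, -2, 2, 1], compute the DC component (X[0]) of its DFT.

X[0] = Σ(n=0 to 5) x[n] · ω_6^0 = Σ x[n]
= (0) + (-2) + (3) + (-2) + (2) + (1)

X[0] = 2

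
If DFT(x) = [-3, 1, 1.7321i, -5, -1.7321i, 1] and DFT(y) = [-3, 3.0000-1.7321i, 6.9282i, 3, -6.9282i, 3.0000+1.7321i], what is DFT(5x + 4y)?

By linearity: DFT(5x + 4y) = 5·DFT(x) + 4·DFT(y)
= 5·[-3, 1, 1.7321i, -5, -1.7321i, 1] + 4·[-3, 3.0000-1.7321i, 6.9282i, 3, -6.9282i, 3.0000+1.7321i]

Computing element-wise:
Z[0] = 5·(-3) + 4·(-3) = -27
Z[1] = 5·(1) + 4·(3.0000-1.7321i) = 17.0000-6.9284i
Z[2] = 5·(1.7321i) + 4·(6.9282i) = 36.3733i
Z[3] = 5·(-5) + 4·(3) = -13
Z[4] = 5·(-1.7321i) + 4·(-6.9282i) = -36.3733i
Z[5] = 5·(1) + 4·(3.0000+1.7321i) = 17.0000+6.9284i

DFT(5x + 4y) = 5·X + 4·Y = [-27, 17.0000-6.9284i, 36.3733i, -13, -36.3733i, 17.0000+6.9284i]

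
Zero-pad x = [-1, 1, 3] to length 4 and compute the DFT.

Original 3-point DFT: [3, -3.0000+1.7321i, -3.0000-1.7321i]
Zero-padded 4-point DFT provides frequency interpolation.

DFT_4([x, 0, ...]) = [3, -4-1i, 1, -4+1i]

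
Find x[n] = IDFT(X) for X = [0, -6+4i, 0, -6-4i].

x[n] = (1/4) Σ(k=0 to 3) X[k] · e^(2πikn/4)

Computing each x[n]:
x[0] = -3
x[1] = -2
x[2] = 3
x[3] = 2

x = [-3, -2, 3, 2]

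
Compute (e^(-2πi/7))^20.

Since ω_7^7 = 1, powers reduce modulo 7.
20 mod 7 = 6
So ω_7^20 = ω_7^6 = e^(-2πi·6/7)

ω_7^20 = ω_7^6 = 0.6235+0.7818i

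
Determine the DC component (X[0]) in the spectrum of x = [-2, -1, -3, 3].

X[0] = Σ(n=0 to 3) x[n] · ω_4^0 = Σ x[n]
= (-2) + (-1) + (-3) + (3)

X[0] = -3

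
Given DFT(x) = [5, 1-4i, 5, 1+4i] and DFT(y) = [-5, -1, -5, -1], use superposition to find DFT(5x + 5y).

By linearity: DFT(5x + 5y) = 5·DFT(x) + 5·DFT(y)
= 5·[5, 1-4i, 5, 1+4i] + 5·[-5, -1, -5, -1]

Computing element-wise:
Z[0] = 5·(5) + 5·(-5) = 0
Z[1] = 5·(1-4i) + 5·(-1) = -20i
Z[2] = 5·(5) + 5·(-5) = 0
Z[3] = 5·(1+4i) + 5·(-1) = 20i

DFT(5x + 5y) = 5·X + 5·Y = [0, -20i, 0, 20i]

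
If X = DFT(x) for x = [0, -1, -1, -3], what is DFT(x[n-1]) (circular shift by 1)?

Time shift by 1: X_shifted[k] = ω_4^(1k) · X[k]
Shifted x = [-3, 0, -1, -1]

DFT(x[n-1]) = [-5, -2-1i, -3, -2+1i]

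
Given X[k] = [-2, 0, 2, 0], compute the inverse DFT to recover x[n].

x[n] = (1/4) Σ(k=0 to 3) X[k] · e^(2πikn/4)

Computing each x[n]:
x[0] = 0
x[1] = -1
x[2] = 0
x[3] = -1

x = [0, -1, 0, -1]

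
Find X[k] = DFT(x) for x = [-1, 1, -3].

X[k] = Σ(n=0 to 2) x[n] · ω_3^(nk)
where ω_3 = e^(-2πi/3)

Computing each X[k]:
X[0] = -3
X[1] = -3.4641i
X[2] = 3.4641i

X = [-3, -3.4641i, 3.4641i]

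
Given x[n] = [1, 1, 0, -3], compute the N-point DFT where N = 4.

X[k] = Σ(n=0 to 3) x[n] · ω_4^(nk)
where ω_4 = e^(-2πi/4)

Computing each X[k]:
X[0] = -1
X[1] = 1-4i
X[2] = 3
X[3] = 1+4i

X = [-1, 1-4i, 3, 1+4i]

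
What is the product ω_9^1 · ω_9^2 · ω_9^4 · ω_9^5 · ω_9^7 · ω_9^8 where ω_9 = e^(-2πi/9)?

The primitive 9th roots of unity are ω_9^k for k coprime to 9: k ∈ {1, 2, 4, 5, 7, 8}
Their product equals the constant term of the cyclotomic polynomial Φ_9(x) up to sign.
For n ≥ 3, the product of all primitive nth roots of unity is 1. (For n=1 it is 1; for n=2 it is -1.)

1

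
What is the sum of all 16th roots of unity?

Sum of all nth roots of unity equals 0 for n > 1 (geometric series with r ≠ 1).

0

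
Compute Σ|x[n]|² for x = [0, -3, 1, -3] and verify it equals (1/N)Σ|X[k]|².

Time domain:
Σ|x[n]|² = |0|² + |-3|² + |1|² + |-3|² = 19.0000

Frequency domain:
(1/4)Σ|X[k]|² = (1/4)(|-5|² + |-1|² + |7|² + |-1|²) = (1/4)·76.0000 = 19.0000

Both sides agree, confirming Parseval's theorem.

Σ|x[n]|² = (1/N)Σ|X[k]|² = 19.0000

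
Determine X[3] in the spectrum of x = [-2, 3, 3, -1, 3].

X[3] = Σ(n=0 to 4) x[n] · ω_5^(3n) where ω_5 = e^(-2πi/5)
= (-2)·ω_5^0 + (3)·ω_5^3 + (3)·ω_5^6 + (-1)·ω_5^9 + (3)·ω_5^12

X[3] = -6.2361-3.8042i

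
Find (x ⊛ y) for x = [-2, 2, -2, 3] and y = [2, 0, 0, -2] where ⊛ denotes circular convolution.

(x ⊛ y)[n] = Σ(m=0 to 3) x[m] · y[(n-m) mod 4]

Computing each output sample:
(x ⊛ y)[0] = -8
(x ⊛ y)[1] = 8
(x ⊛ y)[2] = -10
(x ⊛ y)[3] = 10

x ⊛ y = [-8, 8, -10, 10]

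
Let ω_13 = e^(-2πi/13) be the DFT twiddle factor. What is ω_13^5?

ω_13^5 = e^(-2πi·5/13)
= cos(-2π·5/13) + i·sin(-2π·5/13)
= cos(-10π/13) + i·sin(-10π/13)

ω_13^5 = cos(-10π/13) + i·sin(-10π/13) = -0.7485-0.6631i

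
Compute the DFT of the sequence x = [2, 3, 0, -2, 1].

X[k] = Σ(n=0 to 4) x[n] · ω_5^(nk)
where ω_5 = e^(-2πi/5)

Computing each X[k]:
X[0] = 4
X[1] = 4.8541-3.0777i
X[2] = -1.8541+0.7265i
X[3] = -1.8541-0.7265i
X[4] = 4.8541+3.0777i

X = [4, 4.8541-3.0777i, -1.8541+0.7265i, -1.8541-0.7265i, 4.8541+3.0777i]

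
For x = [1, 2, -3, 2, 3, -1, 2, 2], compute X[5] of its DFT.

X[5] = Σ(n=0 to 7) x[n] · ω_8^(5n) where ω_8 = e^(-2πi/8)
= (1)·ω_8^0 + (2)·ω_8^5 + (-3)·ω_8^10 + (2)·ω_8^15 + (3)·ω_8^20 + (-1)·ω_8^25 + (2)·ω_8^30 + (2)·ω_8^35

X[5] = -4.1213+7.1213i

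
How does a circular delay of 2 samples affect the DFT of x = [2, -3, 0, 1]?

Time shift by 2: X_shifted[k] = ω_4^(2k) · X[k]
Shifted x = [0, 1, 2, -3]

DFT(x[n-2]) = [0, -2-4i, 4, -2+4i]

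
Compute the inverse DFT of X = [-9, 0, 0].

x[n] = (1/3) Σ(k=0 to 2) X[k] · e^(2πikn/3)

Computing each x[n]:
x[0] = -3
x[1] = -3
x[2] = -3

x = [-3, -3, -3]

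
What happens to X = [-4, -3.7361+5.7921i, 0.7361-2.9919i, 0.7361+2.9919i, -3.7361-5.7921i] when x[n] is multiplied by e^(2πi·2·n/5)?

Modulation property: DFT(ω_5^(-2n)·x[n]) = X[(k-2) mod 5], so circularly shift X by 2 positions.

X[k-2] = [0.7361+2.9919i, -3.7361-5.7921i, -4, -3.7361+5.7921i, 0.7361-2.9919i]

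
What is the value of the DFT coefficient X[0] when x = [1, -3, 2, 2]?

X[0] = Σ(n=0 to 3) x[n] · ω_4^0 = Σ x[n]
= (1) + (-3) + (2) + (2)

X[0] = 2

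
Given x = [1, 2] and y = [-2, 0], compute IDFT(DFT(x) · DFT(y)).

(x ⊛ y)[n] = Σ(m=0 to 1) x[m] · y[(n-m) mod 2]

Computing each output sample:
(x ⊛ y)[0] = -2
(x ⊛ y)[1] = -4

x ⊛ y = [-2, -4]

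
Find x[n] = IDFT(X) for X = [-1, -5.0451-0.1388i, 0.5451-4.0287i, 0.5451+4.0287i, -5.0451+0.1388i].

x[n] = (1/5) Σ(k=0 to 4) X[k] · e^(2πikn/5)

Computing each x[n]:
x[0] = -2
x[1] = 0
x[2] = 0
x[3] = 3
x[4] = -2

x = [-2, 0, 0, 3, -2]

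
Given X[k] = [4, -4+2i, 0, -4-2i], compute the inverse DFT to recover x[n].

x[n] = (1/4) Σ(k=0 to 3) X[k] · e^(2πikn/4)

Computing each x[n]:
x[0] = -1
x[1] = 0
x[2] = 3
x[3] = 2

x = [-1, 0, 3, 2]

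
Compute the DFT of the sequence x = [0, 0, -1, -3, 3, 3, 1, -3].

X[k] = Σ(n=0 to 7) x[n] · ω_8^(nk)
where ω_8 = e^(-2πi/8)

Computing each X[k]:
X[0] = 0
X[1] = -5.1213+4.1213i
X[2] = 3-9i
X[3] = -0.8787+0.1213i
X[4] = 6
X[5] = -0.8787-0.1213i
X[6] = 3+9i
X[7] = -5.1213-4.1213i

X = [0, -5.1213+4.1213i, 3-9i, -0.8787+0.1213i, 6, -0.8787-0.1213i, 3+9i, -5.1213-4.1213i]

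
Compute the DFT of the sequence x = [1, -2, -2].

X[k] = Σ(n=0 to 2) x[n] · ω_3^(nk)
where ω_3 = e^(-2πi/3)

Computing each X[k]:
X[0] = -3
X[1] = 3
X[2] = 3

X = [-3, 3, 3]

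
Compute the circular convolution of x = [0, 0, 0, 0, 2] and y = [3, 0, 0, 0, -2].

(x ⊛ y)[n] = Σ(m=0 to 4) x[m] · y[(n-m) mod 5]

Computing each output sample:
(x ⊛ y)[0] = 0
(x ⊛ y)[1] = 0
(x ⊛ y)[2] = 0
(x ⊛ y)[3] = -4
(x ⊛ y)[4] = 6

x ⊛ y = [0, 0, 0, -4, 6]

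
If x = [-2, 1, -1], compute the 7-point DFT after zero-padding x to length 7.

Original 3-point DFT: [-2, -2.0000-1.7321i, -2.0000+1.7321i]
Zero-padded 7-point DFT provides frequency interpolation.

DFT_7([x, 0, ...]) = [-2, -1.1540+0.1931i, -1.3216-1.4088i, -3.5245-1.2157i, -3.5245+1.2157i, -1.3216+1.4088i, -1.1540-0.1931i]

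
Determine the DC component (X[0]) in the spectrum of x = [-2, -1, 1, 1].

X[0] = Σ(n=0 to 3) x[n] · ω_4^0 = Σ x[n]
= (-2) + (-1) + (1) + (1)

X[0] = -1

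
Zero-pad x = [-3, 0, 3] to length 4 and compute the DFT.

Original 3-point DFT: [0, -4.5000+2.5981i, -4.5000-2.5981i]
Zero-padded 4-point DFT provides frequency interpolation.

DFT_4([x, 0, ...]) = [0, -6, 0, -6]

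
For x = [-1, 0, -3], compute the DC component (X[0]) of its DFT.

X[0] = Σ(n=0 to 2) x[n] · ω_3^0 = Σ x[n]
= (-1) + (0) + (-3)

X[0] = -4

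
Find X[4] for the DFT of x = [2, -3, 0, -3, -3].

X[4] = Σ(n=0 to 4) x[n] · ω_5^(4n) where ω_5 = e^(-2πi/5)
= (2)·ω_5^0 + (-3)·ω_5^4 + (0)·ω_5^8 + (-3)·ω_5^12 + (-3)·ω_5^16

X[4] = 2.5729+1.7634i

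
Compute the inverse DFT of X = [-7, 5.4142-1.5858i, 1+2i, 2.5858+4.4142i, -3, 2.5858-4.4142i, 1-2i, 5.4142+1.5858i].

x[n] = (1/8) Σ(k=0 to 7) X[k] · e^(2πikn/8)

Computing each x[n]:
x[0] = 1
x[1] = -1
x[2] = 0
x[3] = -1
x[4] = -3
x[5] = -1
x[6] = -3
x[7] = 1

x = [1, -1, 0, -1, -3, -1, -3, 1]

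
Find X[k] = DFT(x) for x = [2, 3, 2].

X[k] = Σ(n=0 to 2) x[n] · ω_3^(nk)
where ω_3 = e^(-2πi/3)

Computing each X[k]:
X[0] = 7
X[1] = -0.5000-0.8660i
X[2] = -0.5000+0.8660i

X = [7, -0.5000-0.8660i, -0.5000+0.8660i]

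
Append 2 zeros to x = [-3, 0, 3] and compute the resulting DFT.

Original 3-point DFT: [0, -4.5000+2.5981i, -4.5000-2.5981i]
Zero-padded 5-point DFT provides frequency interpolation.

DFT_5([x, 0, ...]) = [0, -5.4271-1.7634i, -2.0729+2.8532i, -2.0729-2.8532i, -5.4271+1.7634i]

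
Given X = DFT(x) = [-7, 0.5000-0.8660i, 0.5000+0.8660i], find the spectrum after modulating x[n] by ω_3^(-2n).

Modulation property: DFT(ω_3^(-2n)·x[n]) = X[(k-2) mod 3], so circularly shift X by 2 positions.

X[k-2] = [0.5000-0.8660i, 0.5000+0.8660i, -7]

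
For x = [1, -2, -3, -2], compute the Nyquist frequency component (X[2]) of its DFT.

X[2] = Σ(n=0 to 3) x[n] · ω_4^(2n) where ω_4 = e^(-2πi/4)
= (1)·ω_4^0 + (-2)·ω_4^2 + (-3)·ω_4^4 + (-2)·ω_4^6

X[2] = 2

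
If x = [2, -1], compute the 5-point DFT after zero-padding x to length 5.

Original 2-point DFT: [1, 3]
Zero-padded 5-point DFT provides frequency interpolation.

DFT_5([x, 0, ...]) = [1, 1.6910+0.9511i, 2.8090+0.5878i, 2.8090-0.5878i, 1.6910-0.9511i]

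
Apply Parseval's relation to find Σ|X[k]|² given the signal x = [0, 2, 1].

Parseval: Σ|x[n]|² = (1/N)Σ|X[k]|², so Σ|X[k]|² = N·Σ|x[n]|² = 3·5.0000

Σ|X[k]|² = N·Σ|x[n]|² = 3·5.0000 = 15.0000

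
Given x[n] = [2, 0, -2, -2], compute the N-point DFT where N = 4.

X[k] = Σ(n=0 to 3) x[n] · ω_4^(nk)
where ω_4 = e^(-2πi/4)

Computing each X[k]:
X[0] = -2
X[1] = 4-2i
X[2] = 2
X[3] = 4+2i

X = [-2, 4-2i, 2, 4+2i]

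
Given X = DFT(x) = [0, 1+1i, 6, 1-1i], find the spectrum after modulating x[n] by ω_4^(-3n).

Modulation property: DFT(ω_4^(-3n)·x[n]) = X[(k-3) mod 4], so circularly shift X by 3 positions.

X[k-3] = [1+1i, 6, 1-1i, 0]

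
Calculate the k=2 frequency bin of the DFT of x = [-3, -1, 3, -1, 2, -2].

X[2] = Σ(n=0 to 5) x[n] · ω_6^(2n) where ω_6 = e^(-2πi/6)
= (-3)·ω_6^0 + (-1)·ω_6^2 + (3)·ω_6^4 + (-1)·ω_6^6 + (2)·ω_6^8 + (-2)·ω_6^10

X[2] = -5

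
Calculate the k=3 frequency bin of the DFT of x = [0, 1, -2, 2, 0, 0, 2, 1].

X[3] = Σ(n=0 to 7) x[n] · ω_8^(3n) where ω_8 = e^(-2πi/8)
= (0)·ω_8^0 + (1)·ω_8^3 + (-2)·ω_8^6 + (2)·ω_8^9 + (0)·ω_8^12 + (0)·ω_8^15 + (2)·ω_8^18 + (1)·ω_8^21

X[3] = -5.4142i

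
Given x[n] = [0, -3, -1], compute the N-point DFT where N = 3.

X[k] = Σ(n=0 to 2) x[n] · ω_3^(nk)
where ω_3 = e^(-2πi/3)

Computing each X[k]:
X[0] = -4
X[1] = 2.0000+1.7321i
X[2] = 2.0000-1.7321i

X = [-4, 2.0000+1.7321i, 2.0000-1.7321i]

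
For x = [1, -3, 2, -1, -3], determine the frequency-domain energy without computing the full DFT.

Parseval: Σ|x[n]|² = (1/N)Σ|X[k]|², so Σ|X[k]|² = N·Σ|x[n]|² = 5·24.0000

Σ|X[k]|² = N·Σ|x[n]|² = 5·24.0000 = 120.0000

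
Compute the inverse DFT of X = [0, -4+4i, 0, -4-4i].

x[n] = (1/4) Σ(k=0 to 3) X[k] · e^(2πikn/4)

Computing each x[n]:
x[0] = -2
x[1] = -2
x[2] = 2
x[3] = 2

x = [-2, -2, 2, 2]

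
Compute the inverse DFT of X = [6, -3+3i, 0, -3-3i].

x[n] = (1/4) Σ(k=0 to 3) X[k] · e^(2πikn/4)

Computing each x[n]:
x[0] = 0
x[1] = 0
x[2] = 3
x[3] = 3

x = [0, 0, 3, 3]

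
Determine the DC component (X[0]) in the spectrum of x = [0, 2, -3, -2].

X[0] = Σ(n=0 to 3) x[n] · ω_4^0 = Σ x[n]
= (0) + (2) + (-3) + (-2)

X[0] = -3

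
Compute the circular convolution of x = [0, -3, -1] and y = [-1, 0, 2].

(x ⊛ y)[n] = Σ(m=0 to 2) x[m] · y[(n-m) mod 3]

Computing each output sample:
(x ⊛ y)[0] = -6
(x ⊛ y)[1] = 1
(x ⊛ y)[2] = 1

x ⊛ y = [-6, 1, 1]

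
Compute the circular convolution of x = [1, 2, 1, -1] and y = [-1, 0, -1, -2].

(x ⊛ y)[n] = Σ(m=0 to 3) x[m] · y[(n-m) mod 4]

Computing each output sample:
(x ⊛ y)[0] = -6
(x ⊛ y)[1] = -3
(x ⊛ y)[2] = 0
(x ⊛ y)[3] = -3

x ⊛ y = [-6, -3, 0, -3]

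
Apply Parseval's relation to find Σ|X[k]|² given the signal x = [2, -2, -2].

Parseval: Σ|x[n]|² = (1/N)Σ|X[k]|², so Σ|X[k]|² = N·Σ|x[n]|² = 3·12.0000

Σ|X[k]|² = N·Σ|x[n]|² = 3·12.0000 = 36.0000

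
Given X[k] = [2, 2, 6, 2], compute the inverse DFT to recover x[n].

x[n] = (1/4) Σ(k=0 to 3) X[k] · e^(2πikn/4)

Computing each x[n]:
x[0] = 3
x[1] = -1
x[2] = 1
x[3] = -1

x = [3, -1, 1, -1]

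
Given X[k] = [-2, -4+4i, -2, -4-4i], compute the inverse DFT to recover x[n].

x[n] = (1/4) Σ(k=0 to 3) X[k] · e^(2πikn/4)

Computing each x[n]:
x[0] = -3
x[1] = -2
x[2] = 1
x[3] = 2

x = [-3, -2, 1, 2]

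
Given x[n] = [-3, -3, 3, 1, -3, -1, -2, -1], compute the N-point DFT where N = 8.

X[k] = Σ(n=0 to 7) x[n] · ω_8^(nk)
where ω_8 = e^(-2πi/8)

Computing each X[k]:
X[0] = -9
X[1] = -2.8284-5.0000i
X[2] = -7+4i
X[3] = 2.8284+5.0000i
X[4] = -1
X[5] = 2.8284-5.0000i
X[6] = -7-4i
X[7] = -2.8284+5.0000i

X = [-9, -2.8284-5.0000i, -7+4i, 2.8284+5.0000i, -1, 2.8284-5.0000i, -7-4i, -2.8284+5.0000i]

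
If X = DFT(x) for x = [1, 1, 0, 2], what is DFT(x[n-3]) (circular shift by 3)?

Time shift by 3: X_shifted[k] = ω_4^(3k) · X[k]
Shifted x = [1, 0, 2, 1]

DFT(x[n-3]) = [4, -1+1i, 2, -1-1i]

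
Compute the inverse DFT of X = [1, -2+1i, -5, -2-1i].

x[n] = (1/4) Σ(k=0 to 3) X[k] · e^(2πikn/4)

Computing each x[n]:
x[0] = -2
x[1] = 1
x[2] = 0
x[3] = 2

x = [-2, 1, 0, 2]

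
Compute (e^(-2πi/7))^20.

Since ω_7^7 = 1, powers reduce modulo 7.
20 mod 7 = 6
So ω_7^20 = ω_7^6 = e^(-2πi·6/7)

ω_7^20 = ω_7^6 = 0.6235+0.7818i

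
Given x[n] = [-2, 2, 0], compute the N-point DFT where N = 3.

X[k] = Σ(n=0 to 2) x[n] · ω_3^(nk)
where ω_3 = e^(-2πi/3)

Computing each X[k]:
X[0] = 0
X[1] = -3.0000-1.7321i
X[2] = -3.0000+1.7321i

X = [0, -3.0000-1.7321i, -3.0000+1.7321i]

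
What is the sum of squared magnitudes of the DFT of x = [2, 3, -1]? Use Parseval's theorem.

Parseval: Σ|x[n]|² = (1/N)Σ|X[k]|², so Σ|X[k]|² = N·Σ|x[n]|² = 3·14.0000

Σ|X[k]|² = N·Σ|x[n]|² = 3·14.0000 = 42.0000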